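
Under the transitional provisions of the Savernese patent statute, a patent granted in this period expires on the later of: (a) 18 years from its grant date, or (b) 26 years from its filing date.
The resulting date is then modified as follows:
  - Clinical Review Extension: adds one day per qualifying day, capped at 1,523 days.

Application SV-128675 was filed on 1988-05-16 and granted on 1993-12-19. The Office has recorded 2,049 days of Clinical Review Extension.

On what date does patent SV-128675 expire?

(a) grant + 18 years → 19 December 2011.
(b) filing + 26 years → 16 May 2014.
Later of the two: 16 May 2014.
Clinical Review Extension: 2049 days claimed exceeds the 1523-day cap, so +1523 days → 17 July 2018.

2018-07-17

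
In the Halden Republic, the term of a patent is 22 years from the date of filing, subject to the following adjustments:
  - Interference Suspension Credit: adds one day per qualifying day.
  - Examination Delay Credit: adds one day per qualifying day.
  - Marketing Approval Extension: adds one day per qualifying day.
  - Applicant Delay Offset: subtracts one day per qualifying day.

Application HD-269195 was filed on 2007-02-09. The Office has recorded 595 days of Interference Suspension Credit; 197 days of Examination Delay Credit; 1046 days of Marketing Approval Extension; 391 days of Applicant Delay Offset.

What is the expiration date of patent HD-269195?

2033-01-26

Base term: filing date + 22 years → 9 February 2029.
Interference Suspension Credit: +595 days → 27 September 2030.
Examination Delay Credit: +197 days → 12 April 2031.
Marketing Approval Extension: +1046 days → 21 February 2034.
Applicant Delay Offset: −391 days → 26 January 2033.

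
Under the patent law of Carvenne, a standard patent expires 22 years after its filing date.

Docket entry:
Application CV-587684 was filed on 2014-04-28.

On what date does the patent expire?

Filing date + 22 years → 28 April 2036.

April 28, 2036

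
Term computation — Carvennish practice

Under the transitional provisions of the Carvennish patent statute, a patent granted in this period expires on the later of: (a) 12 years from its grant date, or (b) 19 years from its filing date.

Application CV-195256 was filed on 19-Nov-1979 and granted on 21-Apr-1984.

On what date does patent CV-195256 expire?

November 19, 1998

(a) grant + 12 years → 21 April 1996.
(b) filing + 19 years → 19 November 1998.
Later of the two: 19 November 1998.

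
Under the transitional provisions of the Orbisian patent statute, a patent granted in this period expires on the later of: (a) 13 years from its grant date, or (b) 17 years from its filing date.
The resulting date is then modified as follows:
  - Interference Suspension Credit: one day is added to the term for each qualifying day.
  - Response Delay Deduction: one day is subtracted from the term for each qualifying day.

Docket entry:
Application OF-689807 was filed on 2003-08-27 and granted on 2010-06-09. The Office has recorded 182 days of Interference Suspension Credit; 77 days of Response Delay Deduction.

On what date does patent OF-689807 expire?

(a) grant + 13 years → 9 June 2023.
(b) filing + 17 years → 27 August 2020.
Later of the two: 9 June 2023.
Interference Suspension Credit: +182 days → 8 December 2023.
Response Delay Deduction: −77 days → 22 September 2023.

2023-09-22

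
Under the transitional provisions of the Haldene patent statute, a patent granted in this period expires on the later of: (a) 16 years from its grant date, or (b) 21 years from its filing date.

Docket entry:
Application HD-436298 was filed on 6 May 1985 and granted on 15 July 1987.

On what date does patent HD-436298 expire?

2006-05-06

(a) grant + 16 years → 15 July 2003.
(b) filing + 21 years → 6 May 2006.
Later of the two: 6 May 2006.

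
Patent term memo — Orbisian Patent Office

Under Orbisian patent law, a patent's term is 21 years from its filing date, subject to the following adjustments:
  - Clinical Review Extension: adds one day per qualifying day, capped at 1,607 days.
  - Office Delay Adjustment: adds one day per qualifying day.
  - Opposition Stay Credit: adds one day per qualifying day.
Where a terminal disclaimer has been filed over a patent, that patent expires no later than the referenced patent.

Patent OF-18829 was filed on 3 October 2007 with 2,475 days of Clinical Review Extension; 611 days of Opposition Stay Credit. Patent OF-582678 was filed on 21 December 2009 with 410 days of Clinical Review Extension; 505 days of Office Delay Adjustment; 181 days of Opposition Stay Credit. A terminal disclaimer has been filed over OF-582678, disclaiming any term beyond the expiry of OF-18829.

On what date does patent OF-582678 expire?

Natural term of OF-582678:
  Base: filing + 21 years → 21 December 2030.
  Clinical Review Extension: 410 days (within the 1607-day cap) → +410 days → 4 February 2032.
  Office Delay Adjustment: +505 days → 23 June 2033.
  Opposition Stay Credit: +181 days → 21 December 2033.
Expiry of referenced patent OF-18829:
  Base: filing + 21 years → 3 October 2028.
  Clinical Review Extension: 2475 days claimed exceeds the 1607-day cap, so +1607 days → 26 February 2033.
  Opposition Stay Credit: +611 days → 30 October 2034.
Terminal disclaimer: OF-582678 expires on the earlier of 21 December 2033 and 30 October 2034.

2033-12-21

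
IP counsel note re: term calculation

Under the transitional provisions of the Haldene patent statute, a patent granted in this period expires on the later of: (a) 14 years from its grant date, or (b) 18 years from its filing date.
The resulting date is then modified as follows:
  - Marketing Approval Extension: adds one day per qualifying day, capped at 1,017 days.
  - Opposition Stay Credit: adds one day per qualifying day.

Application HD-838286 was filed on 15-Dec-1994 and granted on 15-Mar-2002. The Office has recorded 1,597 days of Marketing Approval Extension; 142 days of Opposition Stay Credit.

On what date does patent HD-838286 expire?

2019-05-18

(a) grant + 14 years → 15 March 2016.
(b) filing + 18 years → 15 December 2012.
Later of the two: 15 March 2016.
Marketing Approval Extension: 1597 days claimed exceeds the 1017-day cap, so +1017 days → 27 December 2018.
Opposition Stay Credit: +142 days → 18 May 2019.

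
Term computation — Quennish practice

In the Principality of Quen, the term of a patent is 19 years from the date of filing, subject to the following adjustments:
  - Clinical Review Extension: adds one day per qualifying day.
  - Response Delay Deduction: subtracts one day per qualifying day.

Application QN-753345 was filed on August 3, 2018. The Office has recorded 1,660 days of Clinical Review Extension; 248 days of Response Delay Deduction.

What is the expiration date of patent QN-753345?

2041-06-15

Base term: filing date + 19 years → 3 August 2037.
Clinical Review Extension: +1660 days → 18 February 2042.
Response Delay Deduction: −248 days → 15 June 2041.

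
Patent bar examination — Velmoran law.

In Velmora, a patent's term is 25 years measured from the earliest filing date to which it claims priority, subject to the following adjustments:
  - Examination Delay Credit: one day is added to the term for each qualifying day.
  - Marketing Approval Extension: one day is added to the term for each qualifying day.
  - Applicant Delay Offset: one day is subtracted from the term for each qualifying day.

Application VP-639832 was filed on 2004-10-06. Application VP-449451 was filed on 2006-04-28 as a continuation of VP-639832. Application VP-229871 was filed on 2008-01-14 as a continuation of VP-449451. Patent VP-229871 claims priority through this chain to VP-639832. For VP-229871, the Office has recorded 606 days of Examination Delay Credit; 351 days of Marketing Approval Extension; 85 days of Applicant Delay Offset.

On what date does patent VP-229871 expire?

Earliest priority filing: 6 October 2004.
Base term: 6 October 2004 + 25 years → 6 October 2029.
Examination Delay Credit: +606 days → 4 June 2031.
Marketing Approval Extension: +351 days → 20 May 2032.
Applicant Delay Offset: −85 days → 25 February 2032.

February 25, 2032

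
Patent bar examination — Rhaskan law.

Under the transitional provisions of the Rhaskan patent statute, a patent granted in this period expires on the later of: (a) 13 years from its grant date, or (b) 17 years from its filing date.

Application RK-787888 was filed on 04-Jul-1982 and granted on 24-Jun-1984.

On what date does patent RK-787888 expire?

1999-07-04

(a) grant + 13 years → 24 June 1997.
(b) filing + 17 years → 4 July 1999.
Later of the two: 4 July 1999.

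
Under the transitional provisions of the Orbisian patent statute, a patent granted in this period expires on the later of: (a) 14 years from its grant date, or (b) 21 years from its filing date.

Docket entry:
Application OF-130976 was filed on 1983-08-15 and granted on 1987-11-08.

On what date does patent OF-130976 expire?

2004-08-15

(a) grant + 14 years → 8 November 2001.
(b) filing + 21 years → 15 August 2004.
Later of the two: 15 August 2004.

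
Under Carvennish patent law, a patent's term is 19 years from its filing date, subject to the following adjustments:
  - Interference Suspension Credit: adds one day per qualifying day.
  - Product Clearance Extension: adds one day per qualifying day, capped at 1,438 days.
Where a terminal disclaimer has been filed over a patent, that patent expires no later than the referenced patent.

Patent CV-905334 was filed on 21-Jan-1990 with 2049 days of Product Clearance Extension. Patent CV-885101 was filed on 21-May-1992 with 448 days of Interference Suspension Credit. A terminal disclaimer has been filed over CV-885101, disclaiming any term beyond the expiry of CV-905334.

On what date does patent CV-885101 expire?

August 11, 2012

Natural term of CV-885101:
  Base: filing + 19 years → 21 May 2011.
  Interference Suspension Credit: +448 days → 11 August 2012.
Expiry of referenced patent CV-905334:
  Base: filing + 19 years → 21 January 2009.
  Product Clearance Extension: 2049 days claimed exceeds the 1438-day cap, so +1438 days → 29 December 2012.
Terminal disclaimer: CV-885101 expires on the earlier of 11 August 2012 and 29 December 2012.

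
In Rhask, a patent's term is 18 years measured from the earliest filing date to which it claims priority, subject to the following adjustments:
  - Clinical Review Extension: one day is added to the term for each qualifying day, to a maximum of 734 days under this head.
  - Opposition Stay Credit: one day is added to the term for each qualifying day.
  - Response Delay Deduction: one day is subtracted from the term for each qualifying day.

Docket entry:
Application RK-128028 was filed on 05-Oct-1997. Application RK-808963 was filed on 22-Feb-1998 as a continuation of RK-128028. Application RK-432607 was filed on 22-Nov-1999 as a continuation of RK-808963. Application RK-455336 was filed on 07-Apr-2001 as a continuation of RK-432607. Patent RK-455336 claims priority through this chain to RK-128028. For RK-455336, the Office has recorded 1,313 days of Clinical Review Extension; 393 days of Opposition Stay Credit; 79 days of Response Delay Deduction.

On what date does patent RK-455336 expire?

Earliest priority filing: 5 October 1997.
Base term: 5 October 1997 + 18 years → 5 October 2015.
Clinical Review Extension: 1313 days claimed exceeds the 734-day cap, so +734 days → 8 October 2017.
Opposition Stay Credit: +393 days → 5 November 2018.
Response Delay Deduction: −79 days → 18 August 2018.

2018-08-18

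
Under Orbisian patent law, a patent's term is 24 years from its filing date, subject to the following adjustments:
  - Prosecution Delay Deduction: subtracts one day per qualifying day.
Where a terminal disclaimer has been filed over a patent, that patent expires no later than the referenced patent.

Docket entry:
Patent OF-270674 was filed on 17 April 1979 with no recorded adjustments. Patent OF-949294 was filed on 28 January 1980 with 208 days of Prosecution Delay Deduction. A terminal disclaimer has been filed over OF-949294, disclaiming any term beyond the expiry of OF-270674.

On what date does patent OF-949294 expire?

April 17, 2003

Natural term of OF-949294:
  Base: filing + 24 years → 28 January 2004.
  Prosecution Delay Deduction: −208 days → 4 July 2003.
Expiry of referenced patent OF-270674:
  Base: filing + 24 years → 17 April 2003.
Terminal disclaimer: OF-949294 expires on the earlier of 4 July 2003 and 17 April 2003.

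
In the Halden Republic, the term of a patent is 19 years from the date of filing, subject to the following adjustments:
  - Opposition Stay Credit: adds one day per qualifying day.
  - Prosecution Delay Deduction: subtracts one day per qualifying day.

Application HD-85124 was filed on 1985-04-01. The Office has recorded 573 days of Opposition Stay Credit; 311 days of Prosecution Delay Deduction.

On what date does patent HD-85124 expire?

December 19, 2004

Base term: filing date + 19 years → 1 April 2004.
Opposition Stay Credit: +573 days → 26 October 2005.
Prosecution Delay Deduction: −311 days → 19 December 2004.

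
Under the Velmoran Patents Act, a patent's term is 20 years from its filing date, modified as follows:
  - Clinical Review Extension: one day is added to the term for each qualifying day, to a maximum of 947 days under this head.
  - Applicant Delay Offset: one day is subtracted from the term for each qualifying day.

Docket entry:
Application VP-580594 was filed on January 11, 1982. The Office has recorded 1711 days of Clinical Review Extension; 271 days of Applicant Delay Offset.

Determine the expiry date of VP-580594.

Base term: filing date + 20 years → 11 January 2002.
Clinical Review Extension: 1711 days claimed exceeds the 947-day cap, so +947 days → 15 August 2004.
Applicant Delay Offset: −271 days → 18 November 2003.

November 18, 2003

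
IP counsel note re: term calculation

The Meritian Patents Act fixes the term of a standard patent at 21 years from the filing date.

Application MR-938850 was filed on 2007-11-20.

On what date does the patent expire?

2028-11-20

Filing date + 21 years → 20 November 2028.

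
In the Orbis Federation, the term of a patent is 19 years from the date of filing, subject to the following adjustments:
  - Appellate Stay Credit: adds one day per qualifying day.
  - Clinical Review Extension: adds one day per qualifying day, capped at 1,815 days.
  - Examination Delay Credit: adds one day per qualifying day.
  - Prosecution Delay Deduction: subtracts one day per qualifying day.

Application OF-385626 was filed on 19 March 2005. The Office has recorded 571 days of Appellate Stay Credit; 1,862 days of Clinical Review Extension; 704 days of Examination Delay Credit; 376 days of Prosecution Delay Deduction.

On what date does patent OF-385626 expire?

Base term: filing date + 19 years → 19 March 2024.
Appellate Stay Credit: +571 days → 11 October 2025.
Clinical Review Extension: 1862 days claimed exceeds the 1815-day cap, so +1815 days → 30 September 2030.
Examination Delay Credit: +704 days → 3 September 2032.
Prosecution Delay Deduction: −376 days → 24 August 2031.

2031-08-24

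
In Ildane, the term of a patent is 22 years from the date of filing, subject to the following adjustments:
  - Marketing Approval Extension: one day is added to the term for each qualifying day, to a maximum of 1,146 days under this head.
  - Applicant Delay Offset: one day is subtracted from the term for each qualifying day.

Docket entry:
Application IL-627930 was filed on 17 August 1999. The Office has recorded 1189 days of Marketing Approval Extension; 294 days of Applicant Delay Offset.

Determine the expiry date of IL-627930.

2023-12-17

Base term: filing date + 22 years → 17 August 2021.
Marketing Approval Extension: 1189 days claimed exceeds the 1146-day cap, so +1146 days → 6 October 2024.
Applicant Delay Offset: −294 days → 17 December 2023.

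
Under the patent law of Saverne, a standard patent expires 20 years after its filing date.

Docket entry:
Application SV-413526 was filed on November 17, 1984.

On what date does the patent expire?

Filing date + 20 years → 17 November 2004.

2004-11-17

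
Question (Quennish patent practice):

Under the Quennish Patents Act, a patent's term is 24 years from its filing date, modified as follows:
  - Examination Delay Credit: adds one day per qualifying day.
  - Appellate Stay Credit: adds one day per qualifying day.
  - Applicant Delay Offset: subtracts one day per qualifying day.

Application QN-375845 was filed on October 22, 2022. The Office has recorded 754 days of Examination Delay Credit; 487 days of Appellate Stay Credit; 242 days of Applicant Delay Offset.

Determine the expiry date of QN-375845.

July 17, 2049

Base term: filing date + 24 years → 22 October 2046.
Examination Delay Credit: +754 days → 14 November 2048.
Appellate Stay Credit: +487 days → 16 March 2050.
Applicant Delay Offset: −242 days → 17 July 2049.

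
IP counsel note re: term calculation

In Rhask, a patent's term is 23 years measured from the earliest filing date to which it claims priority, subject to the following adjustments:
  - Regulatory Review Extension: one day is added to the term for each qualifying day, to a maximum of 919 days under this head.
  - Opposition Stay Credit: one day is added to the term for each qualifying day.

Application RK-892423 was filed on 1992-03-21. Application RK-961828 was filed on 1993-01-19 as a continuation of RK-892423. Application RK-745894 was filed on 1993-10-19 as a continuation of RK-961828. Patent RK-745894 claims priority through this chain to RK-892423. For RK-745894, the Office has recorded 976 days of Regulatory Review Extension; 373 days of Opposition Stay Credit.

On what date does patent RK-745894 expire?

October 3, 2018

Earliest priority filing: 21 March 1992.
Base term: 21 March 1992 + 23 years → 21 March 2015.
Regulatory Review Extension: 976 days claimed exceeds the 919-day cap, so +919 days → 25 September 2017.
Opposition Stay Credit: +373 days → 3 October 2018.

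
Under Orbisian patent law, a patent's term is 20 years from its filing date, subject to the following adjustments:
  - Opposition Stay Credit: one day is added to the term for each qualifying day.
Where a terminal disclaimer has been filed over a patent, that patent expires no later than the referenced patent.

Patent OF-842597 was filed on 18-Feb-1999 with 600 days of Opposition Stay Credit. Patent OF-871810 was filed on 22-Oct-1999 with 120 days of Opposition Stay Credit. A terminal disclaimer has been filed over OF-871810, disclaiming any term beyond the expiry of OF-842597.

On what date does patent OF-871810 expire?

2020-02-19

Natural term of OF-871810:
  Base: filing + 20 years → 22 October 2019.
  Opposition Stay Credit: +120 days → 19 February 2020.
Expiry of referenced patent OF-842597:
  Base: filing + 20 years → 18 February 2019.
  Opposition Stay Credit: +600 days → 10 October 2020.
Terminal disclaimer: OF-871810 expires on the earlier of 19 February 2020 and 10 October 2020.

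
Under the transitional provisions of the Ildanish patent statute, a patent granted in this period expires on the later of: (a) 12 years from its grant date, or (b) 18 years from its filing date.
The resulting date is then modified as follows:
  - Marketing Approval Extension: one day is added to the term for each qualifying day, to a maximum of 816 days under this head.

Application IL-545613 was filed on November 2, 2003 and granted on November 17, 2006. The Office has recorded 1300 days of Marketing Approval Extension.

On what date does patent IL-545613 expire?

(a) grant + 12 years → 17 November 2018.
(b) filing + 18 years → 2 November 2021.
Later of the two: 2 November 2021.
Marketing Approval Extension: 1300 days claimed exceeds the 816-day cap, so +816 days → 27 January 2024.

January 27, 2024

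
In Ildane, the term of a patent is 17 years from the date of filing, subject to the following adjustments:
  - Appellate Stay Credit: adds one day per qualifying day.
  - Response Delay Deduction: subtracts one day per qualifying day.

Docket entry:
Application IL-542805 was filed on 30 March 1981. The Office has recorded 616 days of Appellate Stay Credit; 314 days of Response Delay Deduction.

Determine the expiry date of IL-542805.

Base term: filing date + 17 years → 30 March 1998.
Appellate Stay Credit: +616 days → 6 December 1999.
Response Delay Deduction: −314 days → 26 January 1999.

1999-01-26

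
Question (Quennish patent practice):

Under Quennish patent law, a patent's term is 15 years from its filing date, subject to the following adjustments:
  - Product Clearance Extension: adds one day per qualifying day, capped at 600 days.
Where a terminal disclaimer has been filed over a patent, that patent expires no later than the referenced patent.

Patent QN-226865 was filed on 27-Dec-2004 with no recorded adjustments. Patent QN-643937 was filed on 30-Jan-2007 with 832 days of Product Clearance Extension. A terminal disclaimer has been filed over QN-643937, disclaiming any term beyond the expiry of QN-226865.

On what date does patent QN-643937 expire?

Natural term of QN-643937:
  Base: filing + 15 years → 30 January 2022.
  Product Clearance Extension: 832 days claimed exceeds the 600-day cap, so +600 days → 22 September 2023.
Expiry of referenced patent QN-226865:
  Base: filing + 15 years → 27 December 2019.
Terminal disclaimer: QN-643937 expires on the earlier of 22 September 2023 and 27 December 2019.

2019-12-27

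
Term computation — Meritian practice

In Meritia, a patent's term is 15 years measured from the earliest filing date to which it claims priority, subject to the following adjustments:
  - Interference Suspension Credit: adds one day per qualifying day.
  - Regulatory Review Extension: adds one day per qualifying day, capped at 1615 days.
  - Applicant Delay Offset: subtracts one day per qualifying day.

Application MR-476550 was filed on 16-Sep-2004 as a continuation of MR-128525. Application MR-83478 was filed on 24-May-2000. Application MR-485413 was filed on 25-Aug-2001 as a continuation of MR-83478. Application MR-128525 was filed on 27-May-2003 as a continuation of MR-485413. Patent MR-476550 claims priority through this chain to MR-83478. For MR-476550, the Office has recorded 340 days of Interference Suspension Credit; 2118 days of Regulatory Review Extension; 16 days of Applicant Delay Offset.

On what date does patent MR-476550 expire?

September 13, 2020

Earliest priority filing: 24 May 2000.
Base term: 24 May 2000 + 15 years → 24 May 2015.
Interference Suspension Credit: +340 days → 28 April 2016.
Regulatory Review Extension: 2118 days claimed exceeds the 1615-day cap, so +1615 days → 29 September 2020.
Applicant Delay Offset: −16 days → 13 September 2020.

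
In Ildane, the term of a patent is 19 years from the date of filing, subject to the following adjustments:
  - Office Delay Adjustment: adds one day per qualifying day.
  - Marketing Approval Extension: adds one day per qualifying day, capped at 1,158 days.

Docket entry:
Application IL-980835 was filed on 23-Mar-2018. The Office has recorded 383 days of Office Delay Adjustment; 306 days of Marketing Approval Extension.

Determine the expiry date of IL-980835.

2039-02-10

Base term: filing date + 19 years → 23 March 2037.
Office Delay Adjustment: +383 days → 10 April 2038.
Marketing Approval Extension: 306 days (within the 1158-day cap) → +306 days → 10 February 2039.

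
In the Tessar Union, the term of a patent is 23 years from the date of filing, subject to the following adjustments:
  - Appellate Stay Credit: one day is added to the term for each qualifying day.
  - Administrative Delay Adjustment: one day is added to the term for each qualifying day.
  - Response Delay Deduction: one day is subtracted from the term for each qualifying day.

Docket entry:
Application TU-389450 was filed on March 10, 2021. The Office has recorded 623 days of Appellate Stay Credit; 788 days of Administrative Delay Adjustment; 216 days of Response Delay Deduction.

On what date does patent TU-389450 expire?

Base term: filing date + 23 years → 10 March 2044.
Appellate Stay Credit: +623 days → 23 November 2045.
Administrative Delay Adjustment: +788 days → 20 January 2048.
Response Delay Deduction: −216 days → 18 June 2047.

June 18, 2047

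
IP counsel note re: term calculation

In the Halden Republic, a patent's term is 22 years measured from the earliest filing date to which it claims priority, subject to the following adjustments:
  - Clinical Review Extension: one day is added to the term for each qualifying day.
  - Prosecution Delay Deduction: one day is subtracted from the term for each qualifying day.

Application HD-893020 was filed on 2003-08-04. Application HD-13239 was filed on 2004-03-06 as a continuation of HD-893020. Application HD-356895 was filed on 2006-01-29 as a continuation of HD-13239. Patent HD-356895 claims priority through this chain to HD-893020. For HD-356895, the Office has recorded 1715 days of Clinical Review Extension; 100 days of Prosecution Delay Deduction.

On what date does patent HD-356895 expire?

Earliest priority filing: 4 August 2003.
Base term: 4 August 2003 + 22 years → 4 August 2025.
Clinical Review Extension: +1715 days → 15 April 2030.
Prosecution Delay Deduction: −100 days → 5 January 2030.

January 5, 2030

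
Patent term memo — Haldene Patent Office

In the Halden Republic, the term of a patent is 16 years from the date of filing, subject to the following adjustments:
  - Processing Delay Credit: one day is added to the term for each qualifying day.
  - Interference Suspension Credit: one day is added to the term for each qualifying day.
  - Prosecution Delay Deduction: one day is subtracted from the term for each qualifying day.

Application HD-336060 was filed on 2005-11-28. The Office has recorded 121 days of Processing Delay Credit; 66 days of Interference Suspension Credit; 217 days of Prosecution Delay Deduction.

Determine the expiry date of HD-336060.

October 29, 2021

Base term: filing date + 16 years → 28 November 2021.
Processing Delay Credit: +121 days → 29 March 2022.
Interference Suspension Credit: +66 days → 3 June 2022.
Prosecution Delay Deduction: −217 days → 29 October 2021.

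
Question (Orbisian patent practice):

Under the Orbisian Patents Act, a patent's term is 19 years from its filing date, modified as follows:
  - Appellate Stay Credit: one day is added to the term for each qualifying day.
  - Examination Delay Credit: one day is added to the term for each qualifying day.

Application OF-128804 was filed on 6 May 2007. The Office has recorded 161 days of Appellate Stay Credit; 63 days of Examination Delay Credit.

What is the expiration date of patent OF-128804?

2026-12-16

Base term: filing date + 19 years → 6 May 2026.
Appellate Stay Credit: +161 days → 14 October 2026.
Examination Delay Credit: +63 days → 16 December 2026.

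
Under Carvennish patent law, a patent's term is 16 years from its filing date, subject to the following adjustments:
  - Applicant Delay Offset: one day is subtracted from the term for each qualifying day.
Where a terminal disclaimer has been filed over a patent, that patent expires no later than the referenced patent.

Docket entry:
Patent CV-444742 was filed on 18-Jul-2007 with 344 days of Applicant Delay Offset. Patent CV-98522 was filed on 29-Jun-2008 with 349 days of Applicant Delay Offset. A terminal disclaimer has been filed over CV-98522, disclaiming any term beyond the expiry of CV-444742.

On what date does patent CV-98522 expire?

Natural term of CV-98522:
  Base: filing + 16 years → 29 June 2024.
  Applicant Delay Offset: −349 days → 16 July 2023.
Expiry of referenced patent CV-444742:
  Base: filing + 16 years → 18 July 2023.
  Applicant Delay Offset: −344 days → 8 August 2022.
Terminal disclaimer: CV-98522 expires on the earlier of 16 July 2023 and 8 August 2022.

August 8, 2022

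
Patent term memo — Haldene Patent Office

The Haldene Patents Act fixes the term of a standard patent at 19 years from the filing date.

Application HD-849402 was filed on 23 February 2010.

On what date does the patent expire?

February 23, 2029

Filing date + 19 years → 23 February 2029.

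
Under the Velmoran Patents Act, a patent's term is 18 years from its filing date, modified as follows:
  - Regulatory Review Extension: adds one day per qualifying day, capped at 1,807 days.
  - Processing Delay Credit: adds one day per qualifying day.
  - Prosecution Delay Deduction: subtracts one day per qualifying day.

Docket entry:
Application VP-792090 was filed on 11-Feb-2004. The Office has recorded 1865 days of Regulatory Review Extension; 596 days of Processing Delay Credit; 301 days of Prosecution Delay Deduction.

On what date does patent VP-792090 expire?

Base term: filing date + 18 years → 11 February 2022.
Regulatory Review Extension: 1865 days claimed exceeds the 1807-day cap, so +1807 days → 23 January 2027.
Processing Delay Credit: +596 days → 10 September 2028.
Prosecution Delay Deduction: −301 days → 14 November 2027.

November 14, 2027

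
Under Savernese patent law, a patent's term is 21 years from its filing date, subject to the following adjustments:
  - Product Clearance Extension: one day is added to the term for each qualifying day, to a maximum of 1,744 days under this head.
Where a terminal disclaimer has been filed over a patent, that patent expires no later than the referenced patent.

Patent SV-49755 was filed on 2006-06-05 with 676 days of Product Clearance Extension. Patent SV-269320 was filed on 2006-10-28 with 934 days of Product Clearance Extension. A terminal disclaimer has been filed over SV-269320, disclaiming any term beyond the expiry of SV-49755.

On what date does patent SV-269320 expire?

Natural term of SV-269320:
  Base: filing + 21 years → 28 October 2027.
  Product Clearance Extension: 934 days (within the 1744-day cap) → +934 days → 19 May 2030.
Expiry of referenced patent SV-49755:
  Base: filing + 21 years → 5 June 2027.
  Product Clearance Extension: 676 days (within the 1744-day cap) → +676 days → 11 April 2029.
Terminal disclaimer: SV-269320 expires on the earlier of 19 May 2030 and 11 April 2029.

2029-04-11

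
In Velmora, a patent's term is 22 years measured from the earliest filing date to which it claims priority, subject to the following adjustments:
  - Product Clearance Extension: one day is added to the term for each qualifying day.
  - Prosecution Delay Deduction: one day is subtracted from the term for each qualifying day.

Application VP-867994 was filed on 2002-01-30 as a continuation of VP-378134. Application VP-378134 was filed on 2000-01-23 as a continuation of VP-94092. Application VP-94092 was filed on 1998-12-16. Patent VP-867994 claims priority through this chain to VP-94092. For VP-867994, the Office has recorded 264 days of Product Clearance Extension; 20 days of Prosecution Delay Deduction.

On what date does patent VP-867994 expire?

Earliest priority filing: 16 December 1998.
Base term: 16 December 1998 + 22 years → 16 December 2020.
Product Clearance Extension: +264 days → 6 September 2021.
Prosecution Delay Deduction: −20 days → 17 August 2021.

August 17, 2021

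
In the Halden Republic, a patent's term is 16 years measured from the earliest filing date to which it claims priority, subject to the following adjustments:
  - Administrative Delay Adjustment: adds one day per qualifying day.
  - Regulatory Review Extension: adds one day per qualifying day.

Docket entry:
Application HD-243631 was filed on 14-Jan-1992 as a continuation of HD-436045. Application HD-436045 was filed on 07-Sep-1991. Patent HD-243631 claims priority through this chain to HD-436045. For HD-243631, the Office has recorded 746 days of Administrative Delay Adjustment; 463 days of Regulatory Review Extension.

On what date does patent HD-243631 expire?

Earliest priority filing: 7 September 1991.
Base term: 7 September 1991 + 16 years → 7 September 2007.
Administrative Delay Adjustment: +746 days → 22 September 2009.
Regulatory Review Extension: +463 days → 29 December 2010.

2010-12-29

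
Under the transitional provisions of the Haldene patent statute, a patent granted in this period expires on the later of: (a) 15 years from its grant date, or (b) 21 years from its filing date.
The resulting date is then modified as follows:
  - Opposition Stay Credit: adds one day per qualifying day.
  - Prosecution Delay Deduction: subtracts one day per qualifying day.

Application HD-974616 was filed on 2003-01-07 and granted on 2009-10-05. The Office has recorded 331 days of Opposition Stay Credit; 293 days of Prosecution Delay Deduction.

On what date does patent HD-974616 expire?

November 12, 2024

(a) grant + 15 years → 5 October 2024.
(b) filing + 21 years → 7 January 2024.
Later of the two: 5 October 2024.
Opposition Stay Credit: +331 days → 1 September 2025.
Prosecution Delay Deduction: −293 days → 12 November 2024.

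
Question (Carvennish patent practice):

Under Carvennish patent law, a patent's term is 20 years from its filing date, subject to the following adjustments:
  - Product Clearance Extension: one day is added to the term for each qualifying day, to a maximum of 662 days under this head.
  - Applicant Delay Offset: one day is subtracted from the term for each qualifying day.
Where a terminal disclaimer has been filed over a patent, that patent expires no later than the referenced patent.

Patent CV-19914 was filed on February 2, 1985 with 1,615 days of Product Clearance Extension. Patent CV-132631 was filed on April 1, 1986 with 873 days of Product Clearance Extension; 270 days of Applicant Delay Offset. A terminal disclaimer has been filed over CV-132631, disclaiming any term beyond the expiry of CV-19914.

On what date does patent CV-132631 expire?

2006-11-26

Natural term of CV-132631:
  Base: filing + 20 years → 1 April 2006.
  Product Clearance Extension: 873 days claimed exceeds the 662-day cap, so +662 days → 23 January 2008.
  Applicant Delay Offset: −270 days → 28 April 2007.
Expiry of referenced patent CV-19914:
  Base: filing + 20 years → 2 February 2005.
  Product Clearance Extension: 1615 days claimed exceeds the 662-day cap, so +662 days → 26 November 2006.
Terminal disclaimer: CV-132631 expires on the earlier of 28 April 2007 and 26 November 2006.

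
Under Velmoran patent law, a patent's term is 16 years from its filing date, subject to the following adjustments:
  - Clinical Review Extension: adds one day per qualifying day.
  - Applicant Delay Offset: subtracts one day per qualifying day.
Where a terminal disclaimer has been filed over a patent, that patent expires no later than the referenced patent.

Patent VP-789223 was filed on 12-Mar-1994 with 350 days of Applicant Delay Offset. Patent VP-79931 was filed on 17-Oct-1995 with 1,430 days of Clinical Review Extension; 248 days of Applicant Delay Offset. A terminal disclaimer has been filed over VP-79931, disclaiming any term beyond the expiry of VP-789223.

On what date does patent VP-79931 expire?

2009-03-27

Natural term of VP-79931:
  Base: filing + 16 years → 17 October 2011.
  Clinical Review Extension: +1430 days → 16 September 2015.
  Applicant Delay Offset: −248 days → 11 January 2015.
Expiry of referenced patent VP-789223:
  Base: filing + 16 years → 12 March 2010.
  Applicant Delay Offset: −350 days → 27 March 2009.
Terminal disclaimer: VP-79931 expires on the earlier of 11 January 2015 and 27 March 2009.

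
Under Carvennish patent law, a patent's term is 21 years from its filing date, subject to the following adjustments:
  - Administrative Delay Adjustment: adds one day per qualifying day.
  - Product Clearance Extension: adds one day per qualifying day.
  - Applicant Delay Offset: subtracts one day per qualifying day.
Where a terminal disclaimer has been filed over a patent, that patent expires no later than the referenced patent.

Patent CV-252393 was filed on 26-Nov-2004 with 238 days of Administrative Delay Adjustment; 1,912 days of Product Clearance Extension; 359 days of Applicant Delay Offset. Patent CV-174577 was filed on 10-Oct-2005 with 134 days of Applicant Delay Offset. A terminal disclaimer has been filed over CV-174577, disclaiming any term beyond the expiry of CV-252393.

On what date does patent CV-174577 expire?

May 29, 2026

Natural term of CV-174577:
  Base: filing + 21 years → 10 October 2026.
  Applicant Delay Offset: −134 days → 29 May 2026.
Expiry of referenced patent CV-252393:
  Base: filing + 21 years → 26 November 2025.
  Administrative Delay Adjustment: +238 days → 22 July 2026.
  Product Clearance Extension: +1912 days → 16 October 2031.
  Applicant Delay Offset: −359 days → 22 October 2030.
Terminal disclaimer: CV-174577 expires on the earlier of 29 May 2026 and 22 October 2030.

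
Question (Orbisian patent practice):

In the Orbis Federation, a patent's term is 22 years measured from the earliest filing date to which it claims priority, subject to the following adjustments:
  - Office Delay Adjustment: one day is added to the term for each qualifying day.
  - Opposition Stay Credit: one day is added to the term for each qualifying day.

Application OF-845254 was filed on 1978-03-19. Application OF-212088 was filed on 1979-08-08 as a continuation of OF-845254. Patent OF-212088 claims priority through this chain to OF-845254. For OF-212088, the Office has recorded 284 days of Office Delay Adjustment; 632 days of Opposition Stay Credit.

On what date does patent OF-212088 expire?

Earliest priority filing: 19 March 1978.
Base term: 19 March 1978 + 22 years → 19 March 2000.
Office Delay Adjustment: +284 days → 28 December 2000.
Opposition Stay Credit: +632 days → 21 September 2002.

2002-09-21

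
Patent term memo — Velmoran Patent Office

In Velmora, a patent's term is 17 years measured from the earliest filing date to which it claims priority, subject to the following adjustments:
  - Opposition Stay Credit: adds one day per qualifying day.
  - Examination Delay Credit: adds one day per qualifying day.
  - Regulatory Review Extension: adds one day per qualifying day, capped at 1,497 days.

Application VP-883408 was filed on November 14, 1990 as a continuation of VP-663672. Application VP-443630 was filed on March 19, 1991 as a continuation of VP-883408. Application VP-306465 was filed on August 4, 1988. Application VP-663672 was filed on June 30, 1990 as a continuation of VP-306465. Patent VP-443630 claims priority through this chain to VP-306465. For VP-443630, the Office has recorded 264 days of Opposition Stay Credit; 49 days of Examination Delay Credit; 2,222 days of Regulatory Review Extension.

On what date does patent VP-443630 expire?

2010-07-19

Earliest priority filing: 4 August 1988.
Base term: 4 August 1988 + 17 years → 4 August 2005.
Opposition Stay Credit: +264 days → 25 April 2006.
Examination Delay Credit: +49 days → 13 June 2006.
Regulatory Review Extension: 2222 days claimed exceeds the 1497-day cap, so +1497 days → 19 July 2010.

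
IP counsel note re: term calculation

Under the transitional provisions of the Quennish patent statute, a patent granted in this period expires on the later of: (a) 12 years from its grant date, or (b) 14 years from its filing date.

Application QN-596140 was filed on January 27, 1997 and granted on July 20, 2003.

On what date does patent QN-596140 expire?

(a) grant + 12 years → 20 July 2015.
(b) filing + 14 years → 27 January 2011.
Later of the two: 20 July 2015.

July 20, 2015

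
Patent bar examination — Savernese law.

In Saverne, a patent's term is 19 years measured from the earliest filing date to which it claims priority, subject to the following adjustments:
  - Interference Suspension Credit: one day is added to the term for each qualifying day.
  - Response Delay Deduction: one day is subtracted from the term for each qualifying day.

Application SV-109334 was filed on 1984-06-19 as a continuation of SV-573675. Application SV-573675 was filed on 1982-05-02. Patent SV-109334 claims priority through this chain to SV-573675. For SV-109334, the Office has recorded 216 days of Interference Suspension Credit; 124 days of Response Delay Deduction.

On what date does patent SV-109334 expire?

2001-08-02

Earliest priority filing: 2 May 1982.
Base term: 2 May 1982 + 19 years → 2 May 2001.
Interference Suspension Credit: +216 days → 4 December 2001.
Response Delay Deduction: −124 days → 2 August 2001.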